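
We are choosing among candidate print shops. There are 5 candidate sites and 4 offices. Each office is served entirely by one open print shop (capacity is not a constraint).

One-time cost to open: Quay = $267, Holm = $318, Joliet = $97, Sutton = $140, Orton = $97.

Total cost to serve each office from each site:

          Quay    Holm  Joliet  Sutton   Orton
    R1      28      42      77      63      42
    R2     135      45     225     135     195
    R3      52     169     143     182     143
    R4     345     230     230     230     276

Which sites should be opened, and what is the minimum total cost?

Open Sutton only; minimum total cost 750.

For any fixed open set, each office goes to its cheapest open site; total = fixed + service.
{Sutton}: R1→Sutton 63, R2→Sutton 135, R3→Sutton 182, R4→Sutton 230. Service 610; fixed 140; total 750.
{Orton}: R1→Orton 42, R2→Orton 195, R3→Orton 143, R4→Orton 276. Service 656; fixed 97; total 753.
{Joliet}: service 675 + fixed 97 = 772
{Quay, Holm, Joliet, Sutton, Orton}: R1→Quay 28, R2→Holm 45, R3→Quay 52, R4→Holm 230. Service 355; fixed 919; total 1274.
No other subset beats 750.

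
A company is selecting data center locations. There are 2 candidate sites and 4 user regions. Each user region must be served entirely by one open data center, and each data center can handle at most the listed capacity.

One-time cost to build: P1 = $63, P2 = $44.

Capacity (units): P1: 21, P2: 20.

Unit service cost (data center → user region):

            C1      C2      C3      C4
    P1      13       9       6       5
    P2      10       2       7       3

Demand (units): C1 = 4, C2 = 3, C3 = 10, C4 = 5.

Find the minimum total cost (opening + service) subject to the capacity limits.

Open {P1, P2}: C1→P2 10·4=40, C2→P2 2·3=6, C3→P1 6·10=60, C4→P2 3·5=15.
Loads: P1 carries 10/21, P2 carries 12/20. Service 121; fixed 107; total 228.
Next best feasible plan costs 238.

Minimum total cost: 228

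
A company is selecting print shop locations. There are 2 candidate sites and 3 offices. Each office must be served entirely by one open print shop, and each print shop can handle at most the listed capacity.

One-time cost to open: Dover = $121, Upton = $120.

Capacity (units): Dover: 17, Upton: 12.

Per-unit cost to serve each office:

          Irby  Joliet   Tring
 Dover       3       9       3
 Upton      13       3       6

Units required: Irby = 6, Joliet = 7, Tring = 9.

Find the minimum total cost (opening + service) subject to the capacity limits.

Minimum total cost: 307

Open {Dover, Upton}: Irby→Dover 3·6=18, Joliet→Upton 3·7=21, Tring→Dover 3·9=27.
Loads: Dover carries 15/17, Upton carries 7/12. Service 66; fixed 241; total 307.
Next best feasible plan costs 376.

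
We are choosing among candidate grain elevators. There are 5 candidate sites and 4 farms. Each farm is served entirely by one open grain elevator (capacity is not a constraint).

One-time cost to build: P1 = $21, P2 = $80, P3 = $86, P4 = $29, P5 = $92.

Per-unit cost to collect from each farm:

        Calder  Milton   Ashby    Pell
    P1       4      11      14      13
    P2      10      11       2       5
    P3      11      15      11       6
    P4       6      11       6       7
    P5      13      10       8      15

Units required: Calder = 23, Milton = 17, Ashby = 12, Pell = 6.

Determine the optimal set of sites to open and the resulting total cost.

Open P1 and P2; minimum total cost 434.

For any fixed open set, each farm goes to its cheapest open site; total = fixed + service.
{P1, P2}: Calder→P1 4·23=92, Milton→P1 11·17=187, Ashby→P2 2·12=24, Pell→P2 5·6=30. Service 333; fixed 101; total 434.
{P1, P4}: Calder→P1 4·23=92, Milton→P1 11·17=187, Ashby→P4 6·12=72, Pell→P4 7·6=42. Service 393; fixed 50; total 443.
{P1, P2, P4}: Calder→P1 4·23=92, Milton→P1 11·17=187, Ashby→P2 2·12=24, Pell→P2 5·6=30. Service 333; fixed 130; total 463.
{P1, P2, P3, P4, P5}: Calder→P1 4·23=92, Milton→P5 10·17=170, Ashby→P2 2·12=24, Pell→P2 5·6=30. Service 316; fixed 308; total 624.
No other subset beats 434.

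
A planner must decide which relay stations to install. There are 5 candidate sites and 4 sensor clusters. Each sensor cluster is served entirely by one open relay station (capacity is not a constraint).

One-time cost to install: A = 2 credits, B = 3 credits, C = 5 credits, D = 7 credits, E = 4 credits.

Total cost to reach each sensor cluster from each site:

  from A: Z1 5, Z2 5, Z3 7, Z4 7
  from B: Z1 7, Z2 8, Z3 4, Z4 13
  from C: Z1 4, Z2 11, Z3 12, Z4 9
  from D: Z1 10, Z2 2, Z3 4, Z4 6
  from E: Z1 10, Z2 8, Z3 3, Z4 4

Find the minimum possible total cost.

Minimum total cost: 23

For any fixed open set, each sensor cluster goes to its cheapest open site; total = fixed + service.
{A, E}: Z1→A 5, Z2→A 5, Z3→E 3, Z4→E 4. Service 17; fixed 6; total 23.
{A}: service 24 + fixed 2 = 26
{A, B}: Z1→A 5, Z2→A 5, Z3→B 4, Z4→A 7. Service 21; fixed 5; total 26.
{A, B, C, D, E}: service 13 + fixed 21 = 34
No other subset beats 23.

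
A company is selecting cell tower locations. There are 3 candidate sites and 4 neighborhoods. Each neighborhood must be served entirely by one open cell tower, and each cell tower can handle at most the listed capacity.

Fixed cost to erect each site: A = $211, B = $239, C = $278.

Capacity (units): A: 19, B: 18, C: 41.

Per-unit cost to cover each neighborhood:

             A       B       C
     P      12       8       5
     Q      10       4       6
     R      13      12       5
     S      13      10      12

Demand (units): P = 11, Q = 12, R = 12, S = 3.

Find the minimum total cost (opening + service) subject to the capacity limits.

Minimum total cost: 501

Open {C}: P→C 5·11=55, Q→C 6·12=72, R→C 5·12=60, S→C 12·3=36.
Loads: C carries 38/41. Service 223; fixed 278; total 501.
Next best feasible plan costs 710.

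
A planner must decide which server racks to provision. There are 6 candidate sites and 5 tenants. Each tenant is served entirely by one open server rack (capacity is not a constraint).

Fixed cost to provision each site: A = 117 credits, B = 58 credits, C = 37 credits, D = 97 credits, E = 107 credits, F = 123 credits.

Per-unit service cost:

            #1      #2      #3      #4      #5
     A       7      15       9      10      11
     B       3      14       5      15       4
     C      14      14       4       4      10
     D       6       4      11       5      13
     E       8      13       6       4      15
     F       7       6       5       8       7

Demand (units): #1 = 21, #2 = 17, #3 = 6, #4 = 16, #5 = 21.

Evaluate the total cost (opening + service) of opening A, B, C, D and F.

Each tenant is assigned to its cheapest site among the open ones.
{A, B, C, D, F}: #1→B 3·21=63, #2→D 4·17=68, #3→C 4·6=24, #4→C 4·16=64, #5→B 4·21=84. Service 303; fixed 432; total 735.

Total cost: 735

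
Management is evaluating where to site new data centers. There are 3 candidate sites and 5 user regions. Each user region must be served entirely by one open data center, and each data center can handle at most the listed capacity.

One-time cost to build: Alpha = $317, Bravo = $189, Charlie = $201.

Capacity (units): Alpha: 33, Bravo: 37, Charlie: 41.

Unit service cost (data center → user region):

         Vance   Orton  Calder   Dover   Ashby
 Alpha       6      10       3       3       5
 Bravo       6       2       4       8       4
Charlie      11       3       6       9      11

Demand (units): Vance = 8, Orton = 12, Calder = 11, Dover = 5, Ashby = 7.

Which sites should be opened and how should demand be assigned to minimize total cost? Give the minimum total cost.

Open {Bravo, Charlie}: Vance→Bravo 6·8=48, Orton→Charlie 3·12=36, Calder→Bravo 4·11=44, Dover→Bravo 8·5=40, Ashby→Bravo 4·7=28.
Loads: Bravo carries 31/37, Charlie carries 12/41. Service 196; fixed 390; total 586.
Next best feasible plan costs 591.

Minimum total cost: 586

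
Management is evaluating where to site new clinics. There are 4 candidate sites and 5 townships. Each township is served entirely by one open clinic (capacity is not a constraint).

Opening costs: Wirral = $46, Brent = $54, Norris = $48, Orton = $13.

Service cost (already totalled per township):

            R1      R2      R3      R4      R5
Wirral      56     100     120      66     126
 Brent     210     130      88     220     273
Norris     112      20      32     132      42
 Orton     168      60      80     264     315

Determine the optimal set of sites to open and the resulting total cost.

Open Wirral and Norris; minimum total cost 310.

For any fixed open set, each township goes to its cheapest open site; total = fixed + service.
{Wirral, Norris}: R1→Wirral 56, R2→Norris 20, R3→Norris 32, R4→Wirral 66, R5→Norris 42. Service 216; fixed 94; total 310.
{Wirral, Norris, Orton}: service 216 + fixed 107 = 323
{Wirral, Brent, Norris}: R1→Wirral 56, R2→Norris 20, R3→Norris 32, R4→Wirral 66, R5→Norris 42. Service 216; fixed 148; total 364.
{Wirral, Brent, Norris, Orton}: service 216 + fixed 161 = 377
No other subset beats 310.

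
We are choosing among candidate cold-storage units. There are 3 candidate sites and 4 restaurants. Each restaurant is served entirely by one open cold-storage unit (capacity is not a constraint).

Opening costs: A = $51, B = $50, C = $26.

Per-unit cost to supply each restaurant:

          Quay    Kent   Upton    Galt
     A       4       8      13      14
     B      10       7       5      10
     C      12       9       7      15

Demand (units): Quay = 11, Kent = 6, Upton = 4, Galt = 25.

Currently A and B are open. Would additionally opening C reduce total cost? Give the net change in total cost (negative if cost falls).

Current service cost with {A, B}: 356.
Adding C: each restaurant re-picks its cheapest; new service cost 356, saving 0.
Extra fixed cost: 26. Net change = 26 − 0 = 26.
(Totals: 457 → 483.)

No — net change +26 (cost rises by 26).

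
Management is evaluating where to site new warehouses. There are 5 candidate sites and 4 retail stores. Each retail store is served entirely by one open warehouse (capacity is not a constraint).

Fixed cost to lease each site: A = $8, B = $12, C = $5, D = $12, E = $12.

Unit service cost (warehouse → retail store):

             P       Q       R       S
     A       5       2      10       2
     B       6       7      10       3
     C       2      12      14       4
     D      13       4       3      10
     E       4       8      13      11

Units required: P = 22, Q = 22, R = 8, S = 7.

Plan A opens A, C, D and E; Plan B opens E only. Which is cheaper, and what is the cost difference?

Plan A is cheaper by 294.

Plan A: {A, C, D, E}: P→C 2·22=44, Q→A 2·22=44, R→D 3·8=24, S→A 2·7=14. Service 126; fixed 37; total 163.
Plan B: {E}: P→E 4·22=88, Q→E 8·22=176, R→E 13·8=104, S→E 11·7=77. Service 445; fixed 12; total 457.
Difference: |163 − 457| = 294.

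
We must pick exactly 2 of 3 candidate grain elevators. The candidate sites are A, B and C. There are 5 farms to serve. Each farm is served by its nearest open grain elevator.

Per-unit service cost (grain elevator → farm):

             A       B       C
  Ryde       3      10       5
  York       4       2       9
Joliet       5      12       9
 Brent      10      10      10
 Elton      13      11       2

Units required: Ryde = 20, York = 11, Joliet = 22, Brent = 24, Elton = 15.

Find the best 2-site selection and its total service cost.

With exactly 2 open, each farm uses its cheapest among the chosen.
{A, C}: Ryde→A 3·20=60, York→A 4·11=44, Joliet→A 5·22=110, Brent→A 10·24=240, Elton→C 2·15=30. Service cost 484.
{B, C}: service cost 590
{A, B}: service cost 597
Among all 3 size-2 choices, {A, C} is lowest.

Choose A and C; total service cost 484.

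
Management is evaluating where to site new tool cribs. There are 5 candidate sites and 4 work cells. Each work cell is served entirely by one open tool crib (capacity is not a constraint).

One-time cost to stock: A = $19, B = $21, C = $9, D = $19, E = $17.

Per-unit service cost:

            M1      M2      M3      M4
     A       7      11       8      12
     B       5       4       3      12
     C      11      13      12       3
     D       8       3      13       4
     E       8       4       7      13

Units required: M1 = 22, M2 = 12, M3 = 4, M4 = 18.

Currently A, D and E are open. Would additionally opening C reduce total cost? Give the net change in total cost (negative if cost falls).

Current service cost with {A, D, E}: 290.
Adding C: each work cell re-picks its cheapest; new service cost 272, saving 18.
Extra fixed cost: 9. Net change = 9 − 18 = -9.
(Totals: 345 → 336.)

Yes — net change −9 (cost falls by 9).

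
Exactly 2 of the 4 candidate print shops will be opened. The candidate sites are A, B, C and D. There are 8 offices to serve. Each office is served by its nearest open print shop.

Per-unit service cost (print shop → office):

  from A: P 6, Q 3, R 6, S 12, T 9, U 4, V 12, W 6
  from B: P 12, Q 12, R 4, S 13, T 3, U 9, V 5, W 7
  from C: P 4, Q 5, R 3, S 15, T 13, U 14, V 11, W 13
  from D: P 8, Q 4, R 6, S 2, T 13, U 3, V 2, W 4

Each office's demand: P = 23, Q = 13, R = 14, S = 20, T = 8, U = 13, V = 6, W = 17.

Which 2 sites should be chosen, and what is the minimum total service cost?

Choose C and D; total service cost 449.

With exactly 2 open, each office uses its cheapest among the chosen.
{C, D}: P→C 4·23=92, Q→D 4·13=52, R→C 3·14=42, S→D 2·20=40, T→C 13·8=104, U→D 3·13=39, V→D 2·6=12, W→D 4·17=68. Service cost 449.
{B, D}: service cost 475
{A, D}: service cost 492
Among all 6 size-2 choices, {C, D} is lowest.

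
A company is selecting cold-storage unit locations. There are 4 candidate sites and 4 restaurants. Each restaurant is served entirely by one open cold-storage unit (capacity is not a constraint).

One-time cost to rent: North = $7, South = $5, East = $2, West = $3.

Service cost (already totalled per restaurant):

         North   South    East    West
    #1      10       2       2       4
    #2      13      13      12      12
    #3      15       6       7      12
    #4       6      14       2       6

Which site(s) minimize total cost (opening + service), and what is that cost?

Open East only; minimum total cost 25.

For any fixed open set, each restaurant goes to its cheapest open site; total = fixed + service.
{East}: #1→East 2, #2→East 12, #3→East 7, #4→East 2. Service 23; fixed 2; total 25.
{East, West}: service 23 + fixed 5 = 28
{South, East}: service 22 + fixed 7 = 29
{North, South, East, West}: service 22 + fixed 17 = 39
No other subset beats 25.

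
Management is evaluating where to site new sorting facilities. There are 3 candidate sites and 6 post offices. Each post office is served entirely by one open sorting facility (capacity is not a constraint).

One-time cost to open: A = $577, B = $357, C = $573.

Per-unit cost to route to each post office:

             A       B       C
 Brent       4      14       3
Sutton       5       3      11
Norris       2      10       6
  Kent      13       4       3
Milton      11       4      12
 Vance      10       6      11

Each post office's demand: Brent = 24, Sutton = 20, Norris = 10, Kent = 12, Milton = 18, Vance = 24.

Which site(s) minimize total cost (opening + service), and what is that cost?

Open B only; minimum total cost 1117.

For any fixed open set, each post office goes to its cheapest open site; total = fixed + service.
{B}: Brent→B 14·24=336, Sutton→B 3·20=60, Norris→B 10·10=100, Kent→B 4·12=48, Milton→B 4·18=72, Vance→B 6·24=144. Service 760; fixed 357; total 1117.
{A, B}: service 440 + fixed 934 = 1374
{B, C}: service 444 + fixed 930 = 1374
{A, B, C}: Brent→C 3·24=72, Sutton→B 3·20=60, Norris→A 2·10=20, Kent→C 3·12=36, Milton→B 4·18=72, Vance→B 6·24=144. Service 404; fixed 1507; total 1911.
No other subset beats 1117.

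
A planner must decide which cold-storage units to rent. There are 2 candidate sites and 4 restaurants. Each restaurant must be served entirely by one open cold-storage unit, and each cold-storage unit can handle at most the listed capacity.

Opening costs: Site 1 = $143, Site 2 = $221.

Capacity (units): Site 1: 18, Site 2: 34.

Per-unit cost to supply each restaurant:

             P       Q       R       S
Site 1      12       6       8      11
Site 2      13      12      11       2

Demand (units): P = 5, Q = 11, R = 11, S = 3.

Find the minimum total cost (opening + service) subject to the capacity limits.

Open {Site 2}: P→Site 2 13·5=65, Q→Site 2 12·11=132, R→Site 2 11·11=121, S→Site 2 2·3=6.
Loads: Site 2 carries 30/34. Service 324; fixed 221; total 545.
Next best feasible plan costs 617.

Minimum total cost: 545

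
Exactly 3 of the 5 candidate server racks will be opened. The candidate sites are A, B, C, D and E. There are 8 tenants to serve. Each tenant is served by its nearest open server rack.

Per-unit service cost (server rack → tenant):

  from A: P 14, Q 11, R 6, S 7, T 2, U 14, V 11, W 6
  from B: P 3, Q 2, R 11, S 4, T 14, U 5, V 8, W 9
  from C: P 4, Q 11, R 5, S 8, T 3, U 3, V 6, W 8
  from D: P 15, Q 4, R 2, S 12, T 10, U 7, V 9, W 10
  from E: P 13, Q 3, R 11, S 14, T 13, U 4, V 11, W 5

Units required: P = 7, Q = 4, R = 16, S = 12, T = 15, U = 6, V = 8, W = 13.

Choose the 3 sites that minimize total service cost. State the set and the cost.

With exactly 3 open, each tenant uses its cheapest among the chosen.
{A, B, D}: P→B 3·7=21, Q→B 2·4=8, R→D 2·16=32, S→B 4·12=48, T→A 2·15=30, U→B 5·6=30, V→B 8·8=64, W→A 6·13=78. Service cost 311.
{B, C, D}: service cost 324
{A, B, C}: service cost 331
Among all 10 size-3 choices, {A, B, D} is lowest.

Choose A, B and D; total service cost 311.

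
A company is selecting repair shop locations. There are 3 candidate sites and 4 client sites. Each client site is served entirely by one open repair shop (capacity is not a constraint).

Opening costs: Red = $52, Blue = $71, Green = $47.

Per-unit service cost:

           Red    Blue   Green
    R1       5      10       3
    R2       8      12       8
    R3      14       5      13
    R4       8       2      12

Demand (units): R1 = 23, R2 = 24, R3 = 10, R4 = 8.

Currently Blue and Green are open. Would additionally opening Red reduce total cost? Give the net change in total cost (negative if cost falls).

Current service cost with {Blue, Green}: 327.
Adding Red: each client site re-picks its cheapest; new service cost 327, saving 0.
Extra fixed cost: 52. Net change = 52 − 0 = 52.
(Totals: 445 → 497.)

No — net change +52 (cost rises by 52).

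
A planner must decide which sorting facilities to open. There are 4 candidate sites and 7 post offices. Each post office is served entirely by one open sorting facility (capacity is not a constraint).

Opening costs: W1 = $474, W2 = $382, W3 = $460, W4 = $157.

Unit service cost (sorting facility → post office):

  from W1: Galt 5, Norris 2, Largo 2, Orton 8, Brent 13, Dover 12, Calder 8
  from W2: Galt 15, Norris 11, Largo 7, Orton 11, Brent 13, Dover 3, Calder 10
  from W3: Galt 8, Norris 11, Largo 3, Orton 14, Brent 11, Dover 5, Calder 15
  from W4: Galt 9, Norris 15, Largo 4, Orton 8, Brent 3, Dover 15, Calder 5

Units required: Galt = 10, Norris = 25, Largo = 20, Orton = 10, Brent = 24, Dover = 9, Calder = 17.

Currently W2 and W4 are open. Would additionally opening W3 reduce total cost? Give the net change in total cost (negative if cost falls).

No — net change +430 (cost rises by 430).

Current service cost with {W2, W4}: 709.
Adding W3: each post office re-picks its cheapest; new service cost 679, saving 30.
Extra fixed cost: 460. Net change = 460 − 30 = 430.
(Totals: 1248 → 1678.)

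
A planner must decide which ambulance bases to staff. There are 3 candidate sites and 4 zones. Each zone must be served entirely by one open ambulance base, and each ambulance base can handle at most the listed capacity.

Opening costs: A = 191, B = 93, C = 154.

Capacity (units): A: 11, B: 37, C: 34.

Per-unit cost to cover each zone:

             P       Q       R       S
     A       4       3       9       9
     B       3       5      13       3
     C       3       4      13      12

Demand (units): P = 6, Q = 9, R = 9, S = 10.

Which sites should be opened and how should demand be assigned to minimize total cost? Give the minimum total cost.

Open {B}: P→B 3·6=18, Q→B 5·9=45, R→B 13·9=117, S→B 3·10=30.
Loads: B carries 34/37. Service 210; fixed 93; total 303.
Next best feasible plan costs 445.

Minimum total cost: 303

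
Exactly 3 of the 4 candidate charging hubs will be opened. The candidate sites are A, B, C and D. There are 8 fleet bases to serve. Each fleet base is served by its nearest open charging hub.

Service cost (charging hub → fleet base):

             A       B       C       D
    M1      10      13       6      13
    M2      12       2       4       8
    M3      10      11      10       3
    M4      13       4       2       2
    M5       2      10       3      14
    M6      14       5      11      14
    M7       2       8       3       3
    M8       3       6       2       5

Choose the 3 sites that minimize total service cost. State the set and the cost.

Choose B, C and D; total service cost 26.

With exactly 3 open, each fleet base uses its cheapest among the chosen.
{B, C, D}: M1→C 6, M2→B 2, M3→D 3, M4→C 2, M5→C 3, M6→B 5, M7→C 3, M8→C 2. Service cost 26.
{A, B, D}: service cost 29
{A, B, C}: service cost 31
Among all 4 size-3 choices, {B, C, D} is lowest.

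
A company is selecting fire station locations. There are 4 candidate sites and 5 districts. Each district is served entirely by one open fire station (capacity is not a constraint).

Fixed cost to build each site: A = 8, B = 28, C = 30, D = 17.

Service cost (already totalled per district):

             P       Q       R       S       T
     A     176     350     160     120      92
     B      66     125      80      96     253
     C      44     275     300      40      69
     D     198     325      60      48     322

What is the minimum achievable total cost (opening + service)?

For any fixed open set, each district goes to its cheapest open site; total = fixed + service.
{B, C, D}: P→C 44, Q→B 125, R→D 60, S→C 40, T→C 69. Service 338; fixed 75; total 413.
{B, C}: P→C 44, Q→B 125, R→B 80, S→C 40, T→C 69. Service 358; fixed 58; total 416.
{A, B, C, D}: service 338 + fixed 83 = 421
{A}: service 898 + fixed 8 = 906
No other subset beats 413.

Minimum total cost: 413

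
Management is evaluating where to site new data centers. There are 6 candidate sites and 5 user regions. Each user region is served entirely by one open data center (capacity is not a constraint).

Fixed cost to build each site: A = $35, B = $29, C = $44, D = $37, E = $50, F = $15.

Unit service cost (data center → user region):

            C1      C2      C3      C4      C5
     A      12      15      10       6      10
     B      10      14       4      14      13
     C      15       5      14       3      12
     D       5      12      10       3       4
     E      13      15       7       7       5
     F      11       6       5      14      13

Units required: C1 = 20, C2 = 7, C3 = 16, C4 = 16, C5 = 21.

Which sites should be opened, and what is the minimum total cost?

For any fixed open set, each user region goes to its cheapest open site; total = fixed + service.
{D, F}: C1→D 5·20=100, C2→F 6·7=42, C3→F 5·16=80, C4→D 3·16=48, C5→D 4·21=84. Service 354; fixed 52; total 406.
{B, D, F}: service 338 + fixed 81 = 419
{A, D, F}: service 354 + fixed 87 = 441
{A, B, C, D, E, F}: service 331 + fixed 210 = 541
No other subset beats 406.

Open D and F; minimum total cost 406.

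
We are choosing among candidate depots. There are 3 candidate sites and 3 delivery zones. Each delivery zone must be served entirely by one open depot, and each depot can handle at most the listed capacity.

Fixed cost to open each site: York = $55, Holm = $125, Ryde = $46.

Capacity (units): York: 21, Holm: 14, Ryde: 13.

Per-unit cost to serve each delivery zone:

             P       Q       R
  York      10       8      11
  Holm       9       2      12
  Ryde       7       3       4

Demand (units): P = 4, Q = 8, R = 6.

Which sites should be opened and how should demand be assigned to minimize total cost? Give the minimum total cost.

Minimum total cost: 217

Open {York, Ryde}: P→Ryde 7·4=28, Q→York 8·8=64, R→Ryde 4·6=24.
Loads: York carries 8/21, Ryde carries 10/13. Service 116; fixed 101; total 217.
Next best feasible plan costs 219.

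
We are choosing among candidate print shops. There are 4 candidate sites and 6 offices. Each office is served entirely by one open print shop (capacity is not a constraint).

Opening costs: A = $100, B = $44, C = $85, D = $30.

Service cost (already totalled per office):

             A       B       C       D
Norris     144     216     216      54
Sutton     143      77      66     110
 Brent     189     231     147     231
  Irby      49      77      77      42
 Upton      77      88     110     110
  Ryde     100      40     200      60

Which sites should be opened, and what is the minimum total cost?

For any fixed open set, each office goes to its cheapest open site; total = fixed + service.
{C, D}: Norris→D 54, Sutton→C 66, Brent→C 147, Irby→D 42, Upton→C 110, Ryde→D 60. Service 479; fixed 115; total 594.
{B, C, D}: service 437 + fixed 159 = 596
{B, D}: Norris→D 54, Sutton→B 77, Brent→B 231, Irby→D 42, Upton→B 88, Ryde→B 40. Service 532; fixed 74; total 606.
{A, B, C, D}: Norris→D 54, Sutton→C 66, Brent→C 147, Irby→D 42, Upton→A 77, Ryde→B 40. Service 426; fixed 259; total 685.
No other subset beats 594.

Open C and D; minimum total cost 594.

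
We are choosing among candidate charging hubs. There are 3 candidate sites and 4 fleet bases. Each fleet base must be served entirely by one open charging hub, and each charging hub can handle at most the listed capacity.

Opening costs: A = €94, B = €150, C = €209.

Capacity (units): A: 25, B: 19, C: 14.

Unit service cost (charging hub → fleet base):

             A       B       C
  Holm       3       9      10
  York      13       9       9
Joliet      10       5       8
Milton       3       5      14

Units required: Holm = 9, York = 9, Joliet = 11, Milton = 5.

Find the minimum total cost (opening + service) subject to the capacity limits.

Open {A, B}: Holm→A 3·9=27, York→A 13·9=117, Joliet→B 5·11=55, Milton→A 3·5=15.
Loads: A carries 23/25, B carries 11/19. Service 214; fixed 244; total 458.
Next best feasible plan costs 468.

Minimum total cost: 458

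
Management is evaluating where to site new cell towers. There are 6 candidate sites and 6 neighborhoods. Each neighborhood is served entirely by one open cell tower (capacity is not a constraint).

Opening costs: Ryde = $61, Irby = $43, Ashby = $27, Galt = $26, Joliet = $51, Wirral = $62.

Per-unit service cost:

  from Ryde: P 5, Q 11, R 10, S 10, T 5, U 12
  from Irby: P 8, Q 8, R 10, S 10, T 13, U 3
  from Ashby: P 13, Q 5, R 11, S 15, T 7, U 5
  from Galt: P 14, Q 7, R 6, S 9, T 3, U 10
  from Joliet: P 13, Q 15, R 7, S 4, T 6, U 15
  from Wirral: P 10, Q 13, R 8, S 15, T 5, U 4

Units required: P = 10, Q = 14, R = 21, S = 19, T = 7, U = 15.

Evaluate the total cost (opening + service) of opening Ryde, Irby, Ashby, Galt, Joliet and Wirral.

Total cost: 658

Each neighborhood is assigned to its cheapest site among the open ones.
{Ryde, Irby, Ashby, Galt, Joliet, Wirral}: P→Ryde 5·10=50, Q→Ashby 5·14=70, R→Galt 6·21=126, S→Joliet 4·19=76, T→Galt 3·7=21, U→Irby 3·15=45. Service 388; fixed 270; total 658.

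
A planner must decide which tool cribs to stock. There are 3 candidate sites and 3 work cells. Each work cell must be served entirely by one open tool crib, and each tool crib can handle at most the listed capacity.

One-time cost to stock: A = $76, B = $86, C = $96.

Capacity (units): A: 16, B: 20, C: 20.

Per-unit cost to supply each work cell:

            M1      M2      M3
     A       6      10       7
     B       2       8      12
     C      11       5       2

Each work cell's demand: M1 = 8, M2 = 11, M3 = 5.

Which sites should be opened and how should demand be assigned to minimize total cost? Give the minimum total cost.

Open {B, C}: M1→B 2·8=16, M2→C 5·11=55, M3→C 2·5=10.
Loads: B carries 8/20, C carries 16/20. Service 81; fixed 182; total 263.
Next best feasible plan costs 285.

Minimum total cost: 263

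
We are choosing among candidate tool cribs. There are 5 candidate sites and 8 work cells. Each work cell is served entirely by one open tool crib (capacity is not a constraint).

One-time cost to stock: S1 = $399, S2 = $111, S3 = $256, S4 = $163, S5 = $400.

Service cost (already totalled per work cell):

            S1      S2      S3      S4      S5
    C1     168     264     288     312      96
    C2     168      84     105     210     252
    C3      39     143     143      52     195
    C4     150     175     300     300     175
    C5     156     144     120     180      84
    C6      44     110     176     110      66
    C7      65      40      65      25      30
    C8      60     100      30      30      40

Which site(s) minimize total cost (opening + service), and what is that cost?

Open S2 and S4; minimum total cost 1158.

For any fixed open set, each work cell goes to its cheapest open site; total = fixed + service.
{S2, S4}: C1→S2 264, C2→S2 84, C3→S4 52, C4→S2 175, C5→S2 144, C6→S2 110, C7→S4 25, C8→S4 30. Service 884; fixed 274; total 1158.
{S2}: service 1060 + fixed 111 = 1171
{S2, S5}: service 718 + fixed 511 = 1229
{S1, S2, S3, S4, S5}: service 552 + fixed 1329 = 1881
No other subset beats 1158.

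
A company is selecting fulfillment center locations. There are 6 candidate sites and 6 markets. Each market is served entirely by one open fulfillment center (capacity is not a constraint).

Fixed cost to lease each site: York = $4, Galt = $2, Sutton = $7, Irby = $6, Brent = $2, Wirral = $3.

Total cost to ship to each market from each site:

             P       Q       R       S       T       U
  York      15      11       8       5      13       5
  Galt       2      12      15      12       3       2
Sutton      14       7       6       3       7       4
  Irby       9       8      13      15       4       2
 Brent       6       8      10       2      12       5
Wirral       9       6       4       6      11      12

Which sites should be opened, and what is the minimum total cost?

For any fixed open set, each market goes to its cheapest open site; total = fixed + service.
{Galt, Brent, Wirral}: P→Galt 2, Q→Wirral 6, R→Wirral 4, S→Brent 2, T→Galt 3, U→Galt 2. Service 19; fixed 7; total 26.
{Galt, Wirral}: service 23 + fixed 5 = 28
{York, Galt, Brent, Wirral}: service 19 + fixed 11 = 30
{York, Galt, Sutton, Irby, Brent, Wirral}: P→Galt 2, Q→Wirral 6, R→Wirral 4, S→Brent 2, T→Galt 3, U→Galt 2. Service 19; fixed 24; total 43.
No other subset beats 26.

Open Galt, Brent and Wirral; minimum total cost 26.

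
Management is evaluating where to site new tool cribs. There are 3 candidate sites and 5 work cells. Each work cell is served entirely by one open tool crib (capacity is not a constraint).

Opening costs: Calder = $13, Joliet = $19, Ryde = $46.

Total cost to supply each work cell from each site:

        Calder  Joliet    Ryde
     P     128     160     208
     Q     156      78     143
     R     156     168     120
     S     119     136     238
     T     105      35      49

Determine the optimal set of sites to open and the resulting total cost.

Open Calder and Joliet; minimum total cost 548.

For any fixed open set, each work cell goes to its cheapest open site; total = fixed + service.
{Calder, Joliet}: P→Calder 128, Q→Joliet 78, R→Calder 156, S→Calder 119, T→Joliet 35. Service 516; fixed 32; total 548.
{Calder, Joliet, Ryde}: service 480 + fixed 78 = 558
{Joliet, Ryde}: service 529 + fixed 65 = 594
{Calder}: service 664 + fixed 13 = 677
(All 7 nonempty subsets were checked; Calder and Joliet is lowest.)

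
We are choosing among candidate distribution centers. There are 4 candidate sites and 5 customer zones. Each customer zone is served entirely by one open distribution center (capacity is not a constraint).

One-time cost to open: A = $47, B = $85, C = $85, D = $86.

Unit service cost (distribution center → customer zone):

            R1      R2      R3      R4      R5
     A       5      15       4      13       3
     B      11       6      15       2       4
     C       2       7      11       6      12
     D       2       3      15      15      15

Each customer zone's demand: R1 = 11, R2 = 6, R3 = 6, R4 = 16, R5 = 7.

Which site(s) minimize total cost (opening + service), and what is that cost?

Open A and B; minimum total cost 300.

For any fixed open set, each customer zone goes to its cheapest open site; total = fixed + service.
{A, B}: R1→A 5·11=55, R2→B 6·6=36, R3→A 4·6=24, R4→B 2·16=32, R5→A 3·7=21. Service 168; fixed 132; total 300.
{A, B, D}: service 117 + fixed 218 = 335
{A, C}: R1→C 2·11=22, R2→C 7·6=42, R3→A 4·6=24, R4→C 6·16=96, R5→A 3·7=21. Service 205; fixed 132; total 337.
{A, B, C, D}: service 117 + fixed 303 = 420
No other subset beats 300.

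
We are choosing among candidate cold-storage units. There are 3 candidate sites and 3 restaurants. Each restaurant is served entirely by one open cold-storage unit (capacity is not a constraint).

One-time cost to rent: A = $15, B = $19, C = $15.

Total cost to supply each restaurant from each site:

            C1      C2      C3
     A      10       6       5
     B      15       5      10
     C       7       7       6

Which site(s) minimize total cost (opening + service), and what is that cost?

Open C only; minimum total cost 35.

For any fixed open set, each restaurant goes to its cheapest open site; total = fixed + service.
{C}: C1→C 7, C2→C 7, C3→C 6. Service 20; fixed 15; total 35.
{A}: service 21 + fixed 15 = 36
{A, C}: service 18 + fixed 30 = 48
{A, B, C}: C1→C 7, C2→B 5, C3→A 5. Service 17; fixed 49; total 66.
No other subset beats 35.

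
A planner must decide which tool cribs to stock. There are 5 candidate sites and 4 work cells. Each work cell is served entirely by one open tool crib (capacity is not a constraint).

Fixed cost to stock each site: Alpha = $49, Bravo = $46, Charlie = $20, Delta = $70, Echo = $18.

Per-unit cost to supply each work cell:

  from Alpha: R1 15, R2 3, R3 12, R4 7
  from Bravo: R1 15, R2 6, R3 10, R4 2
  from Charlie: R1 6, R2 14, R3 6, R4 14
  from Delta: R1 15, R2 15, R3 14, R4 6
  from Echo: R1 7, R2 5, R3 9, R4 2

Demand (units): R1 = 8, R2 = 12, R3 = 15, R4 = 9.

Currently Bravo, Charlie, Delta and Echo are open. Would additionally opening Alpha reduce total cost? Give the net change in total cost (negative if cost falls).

No — net change +25 (cost rises by 25).

Current service cost with {Bravo, Charlie, Delta, Echo}: 216.
Adding Alpha: each work cell re-picks its cheapest; new service cost 192, saving 24.
Extra fixed cost: 49. Net change = 49 − 24 = 25.
(Totals: 370 → 395.)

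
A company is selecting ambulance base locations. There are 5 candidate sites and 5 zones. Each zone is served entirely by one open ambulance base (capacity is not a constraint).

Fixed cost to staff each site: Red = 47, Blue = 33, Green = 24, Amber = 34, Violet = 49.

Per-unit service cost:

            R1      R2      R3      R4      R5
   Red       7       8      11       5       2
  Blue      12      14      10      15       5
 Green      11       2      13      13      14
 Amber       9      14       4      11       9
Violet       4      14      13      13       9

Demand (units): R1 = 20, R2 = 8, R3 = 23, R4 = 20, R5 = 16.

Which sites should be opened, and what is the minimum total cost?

Open Red, Green, Amber and Violet; minimum total cost 474.

For any fixed open set, each zone goes to its cheapest open site; total = fixed + service.
{Red, Green, Amber, Violet}: R1→Violet 4·20=80, R2→Green 2·8=16, R3→Amber 4·23=92, R4→Red 5·20=100, R5→Red 2·16=32. Service 320; fixed 154; total 474.
{Red, Green, Amber}: service 380 + fixed 105 = 485
{Red, Amber, Violet}: R1→Violet 4·20=80, R2→Red 8·8=64, R3→Amber 4·23=92, R4→Red 5·20=100, R5→Red 2·16=32. Service 368; fixed 130; total 498.
{Red, Blue, Green, Amber, Violet}: service 320 + fixed 187 = 507
No other subset beats 474.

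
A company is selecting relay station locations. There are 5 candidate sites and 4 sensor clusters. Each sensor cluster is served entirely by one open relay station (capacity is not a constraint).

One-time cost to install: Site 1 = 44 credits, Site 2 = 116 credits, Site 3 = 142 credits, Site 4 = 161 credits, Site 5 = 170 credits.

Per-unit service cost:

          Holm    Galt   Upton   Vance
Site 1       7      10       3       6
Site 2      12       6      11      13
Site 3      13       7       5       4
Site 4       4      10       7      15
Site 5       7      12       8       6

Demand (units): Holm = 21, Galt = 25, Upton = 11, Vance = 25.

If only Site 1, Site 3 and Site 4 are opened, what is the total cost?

Each sensor cluster is assigned to its cheapest site among the open ones.
{Site 1, Site 3, Site 4}: Holm→Site 4 4·21=84, Galt→Site 3 7·25=175, Upton→Site 1 3·11=33, Vance→Site 3 4·25=100. Service 392; fixed 347; total 739.

Total cost: 739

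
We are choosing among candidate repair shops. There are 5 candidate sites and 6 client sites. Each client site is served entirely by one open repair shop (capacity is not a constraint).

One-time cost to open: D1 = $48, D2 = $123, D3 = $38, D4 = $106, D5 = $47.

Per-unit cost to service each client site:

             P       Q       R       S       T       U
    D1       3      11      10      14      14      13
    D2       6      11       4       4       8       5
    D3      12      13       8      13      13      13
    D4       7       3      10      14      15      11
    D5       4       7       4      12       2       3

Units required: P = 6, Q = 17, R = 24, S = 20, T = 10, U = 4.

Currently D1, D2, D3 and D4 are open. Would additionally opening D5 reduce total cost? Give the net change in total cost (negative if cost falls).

Current service cost with {D1, D2, D3, D4}: 345.
Adding D5: each client site re-picks its cheapest; new service cost 277, saving 68.
Extra fixed cost: 47. Net change = 47 − 68 = -21.
(Totals: 660 → 639.)

Yes — net change −21 (cost falls by 21).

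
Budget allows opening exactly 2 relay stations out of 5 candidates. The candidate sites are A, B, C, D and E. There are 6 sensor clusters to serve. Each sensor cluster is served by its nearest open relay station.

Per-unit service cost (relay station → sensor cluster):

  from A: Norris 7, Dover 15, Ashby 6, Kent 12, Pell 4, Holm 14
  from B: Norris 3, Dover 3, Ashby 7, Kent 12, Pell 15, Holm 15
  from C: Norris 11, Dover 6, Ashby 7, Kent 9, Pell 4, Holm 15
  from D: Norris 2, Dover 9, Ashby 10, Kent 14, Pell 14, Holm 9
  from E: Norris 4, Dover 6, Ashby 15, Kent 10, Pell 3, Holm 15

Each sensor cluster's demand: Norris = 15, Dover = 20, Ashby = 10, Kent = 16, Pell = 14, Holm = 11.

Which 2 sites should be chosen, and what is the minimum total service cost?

With exactly 2 open, each sensor cluster uses its cheapest among the chosen.
{C, D}: Norris→D 2·15=30, Dover→C 6·20=120, Ashby→C 7·10=70, Kent→C 9·16=144, Pell→C 4·14=56, Holm→D 9·11=99. Service cost 519.
{B, C}: service cost 540
{B, E}: service cost 542
Among all 10 size-2 choices, {C, D} is lowest.

Choose C and D; total service cost 519.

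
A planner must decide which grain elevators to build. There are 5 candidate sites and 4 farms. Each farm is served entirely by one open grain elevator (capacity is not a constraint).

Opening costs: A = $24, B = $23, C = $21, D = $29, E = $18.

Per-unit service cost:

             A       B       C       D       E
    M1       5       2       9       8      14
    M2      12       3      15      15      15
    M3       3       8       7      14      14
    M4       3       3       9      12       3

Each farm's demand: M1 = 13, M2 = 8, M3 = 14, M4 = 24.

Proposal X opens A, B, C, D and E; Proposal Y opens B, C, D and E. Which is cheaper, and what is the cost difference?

Proposal X: {A, B, C, D, E}: M1→B 2·13=26, M2→B 3·8=24, M3→A 3·14=42, M4→A 3·24=72. Service 164; fixed 115; total 279.
Proposal Y: {B, C, D, E}: M1→B 2·13=26, M2→B 3·8=24, M3→C 7·14=98, M4→B 3·24=72. Service 220; fixed 91; total 311.
Difference: |279 − 311| = 32.

Proposal X is cheaper by 32.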